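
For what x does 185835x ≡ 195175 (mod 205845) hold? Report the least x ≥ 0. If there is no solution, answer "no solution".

gcd(185835, 205845):
205845 = 1*185835 + 20010
185835 = 9*20010 + 5745
20010 = 3*5745 + 2775
5745 = 2*2775 + 195
2775 = 14*195 + 45
195 = 4*45 + 15
45 = 3*15 + 0
gcd = 15, but 15 ∤ 195175, so the congruence has no solution.

no solution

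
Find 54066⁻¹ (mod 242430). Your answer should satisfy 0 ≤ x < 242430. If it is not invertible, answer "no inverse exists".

Euclidean algorithm on 242430, 54066:
242430 = 4·54066 + 26166
54066 = 2·26166 + 1734
26166 = 15·1734 + 156
1734 = 11·156 + 18
156 = 8·18 + 12
18 = 1·12 + 6
12 = 2·6 + 0
gcd(54066, 242430) = 6 ≠ 1, so 54066 has no multiplicative inverse modulo 242430.

no inverse exists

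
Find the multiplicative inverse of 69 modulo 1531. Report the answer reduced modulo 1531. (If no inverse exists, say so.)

Run Euclid on (1531, 69):
1531 = 22·69 + 13
69 = 5·13 + 4
13 = 3·4 + 1
4 = 4·1 + 0
Since gcd(69, 1531) = 1, back-substitute to write 1 as a combination:
1 = 13 − 3·4
1 = −3·69 + 16·13
1 = 16·1531 − 355·69
Hence 69⁻¹ ≡ -355 ≡ 1176 (mod 1531).

1176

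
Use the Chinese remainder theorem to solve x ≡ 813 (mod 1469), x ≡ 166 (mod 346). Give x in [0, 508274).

210880

Write x = 813 + 1469·k. Then 1469·k ≡ 166 − 813 ≡ 45 (mod 346).
Need 1469⁻¹ mod 346. Extended Euclid on (346, 85):
346 = 4·85 + 6
85 = 14·6 + 1
6 = 6·1 + 0
Back-substitute:
1 = 85 − 14·6
1 = −14·346 + 57·85
1469⁻¹ ≡ 57 (mod 346), so k ≡ 57·45 ≡ 143 (mod 346).
x = 813 + 1469·143 = 210880.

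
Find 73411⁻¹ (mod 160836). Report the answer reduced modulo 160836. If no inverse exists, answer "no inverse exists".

Euclidean algorithm on 160836, 73411:
160836 = 2·73411 + 14014
73411 = 5·14014 + 3341
14014 = 4·3341 + 650
3341 = 5·650 + 91
650 = 7·91 + 13
91 = 7·13 + 0
The gcd is 13, not 1, hence no inverse exists.

no inverse exists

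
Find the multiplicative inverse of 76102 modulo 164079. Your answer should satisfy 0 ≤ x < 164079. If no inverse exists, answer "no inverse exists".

35068

gcd(164079, 76102) by repeated division:
164079 = 2·76102 + 11875
76102 = 6·11875 + 4852
11875 = 2·4852 + 2171
4852 = 2·2171 + 510
2171 = 4·510 + 131
510 = 3·131 + 117
131 = 1·117 + 14
117 = 8·14 + 5
14 = 2·5 + 4
5 = 1·4 + 1
4 = 4·1 + 0
The gcd is 1. Working backward:
1 = 5 − 4
1 = −14 + 3·5
1 = 3·117 − 25·14
1 = −25·131 + 28·117
1 = 28·510 − 109·131
1 = −109·2171 + 464·510
1 = 464·4852 − 1037·2171
1 = −1037·11875 + 2538·4852
1 = 2538·76102 − 16265·11875
1 = −16265·164079 + 35068·76102
So 76102·35068 ≡ 1 (mod 164079).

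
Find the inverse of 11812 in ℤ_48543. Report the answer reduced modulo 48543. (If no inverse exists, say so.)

1237

Run Euclid on (48543, 11812):
48543 = 4·11812 + 1295
11812 = 9·1295 + 157
1295 = 8·157 + 39
157 = 4·39 + 1
39 = 39·1 + 0
The gcd is 1. Working backward:
1 = 157 − 4·39
1 = −4·1295 + 33·157
1 = 33·11812 − 301·1295
1 = −301·48543 + 1237·11812
So 11812·1237 ≡ 1 (mod 48543).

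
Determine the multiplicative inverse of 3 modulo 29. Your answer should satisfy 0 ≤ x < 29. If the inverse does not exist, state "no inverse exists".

10

Run Euclid on (29, 3):
29 = 9*3 + 2
3 = 1*2 + 1
2 = 2*1 + 0
Since gcd(3, 29) = 1, back-substitute to write 1 as a combination:
1 = 3 − 2
1 = −29 + 10·3
So 3·10 ≡ 1 (mod 29).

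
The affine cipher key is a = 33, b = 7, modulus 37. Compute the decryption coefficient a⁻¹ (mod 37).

9

gcd(37, 33) by repeated division:
37 = 1×33 + 4
33 = 8×4 + 1
4 = 4×1 + 0
Since gcd(33, 37) = 1, back-substitute to write 1 as a combination:
1 = 33 − 8·4
1 = −8·37 + 9·33
So 33·9 ≡ 1 (mod 37).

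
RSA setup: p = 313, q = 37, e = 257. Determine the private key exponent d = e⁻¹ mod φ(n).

8129

φ(n) = (p−1)(q−1) = 312·36 = 11232.
Need d with 257·d ≡ 1 (mod 11232). Apply the extended Euclidean algorithm:
11232 = 43·257 + 181
257 = 1·181 + 76
181 = 2·76 + 29
76 = 2·29 + 18
29 = 1·18 + 11
18 = 1·11 + 7
11 = 1·7 + 4
7 = 1·4 + 3
4 = 1·3 + 1
3 = 3·1 + 0
Back-substitute:
1 = 4 − 3
1 = −7 + 2·4
1 = 2·11 − 3·7
1 = −3·18 + 5·11
1 = 5·29 − 8·18
1 = −8·76 + 21·29
1 = 21·181 − 50·76
1 = −50·257 + 71·181
1 = 71·11232 − 3103·257
So 257·(-3103) ≡ 1 (mod 11232), hence d ≡ -3103 ≡ 8129 (mod 11232).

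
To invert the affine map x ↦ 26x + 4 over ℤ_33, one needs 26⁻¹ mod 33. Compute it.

14

Run Euclid on (33, 26):
33 = 1×26 + 7
26 = 3×7 + 5
7 = 1×5 + 2
5 = 2×2 + 1
2 = 2×1 + 0
The gcd is 1. Working backward:
1 = 5 − 2·2
1 = −2·7 + 3·5
1 = 3·26 − 11·7
1 = −11·33 + 14·26
So 26·14 ≡ 1 (mod 33).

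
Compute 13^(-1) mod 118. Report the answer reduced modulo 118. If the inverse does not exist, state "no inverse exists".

gcd(118, 13) by repeated division:
118 = 9·13 + 1
13 = 13·1 + 0
gcd = 1, so the inverse exists. Back-substitute:
1 = 118 − 9·13
Hence 13⁻¹ ≡ -9 ≡ 109 (mod 118).

109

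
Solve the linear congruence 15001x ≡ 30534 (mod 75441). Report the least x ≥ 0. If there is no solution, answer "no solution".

First find gcd(15001, 75441):
75441 = 5×15001 + 436
15001 = 34×436 + 177
436 = 2×177 + 82
177 = 2×82 + 13
82 = 6×13 + 4
13 = 3×4 + 1
4 = 4×1 + 0
gcd = 1, so a unique solution mod 75441 exists.
Back-substitute for the Bézout coefficients:
1 = 13 − 3·4
1 = −3·82 + 19·13
1 = 19·177 − 41·82
1 = −41·436 + 101·177
1 = 101·15001 − 3475·436
1 = −3475·75441 + 17476·15001
So 15001·(17476) ≡ 1 (mod 75441), giving 15001⁻¹ ≡ 17476.
x ≡ 15001⁻¹·30534 ≡ 17476·30534 ≡ 17991 (mod 75441).

17991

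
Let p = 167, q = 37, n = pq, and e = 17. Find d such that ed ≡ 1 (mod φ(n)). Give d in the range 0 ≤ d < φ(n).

φ(n) = (p−1)(q−1) = 166·36 = 5976.
Need d with 17·d ≡ 1 (mod 5976). Apply the extended Euclidean algorithm:
5976 = 351·17 + 9
17 = 1·9 + 8
9 = 1·8 + 1
8 = 8·1 + 0
Back-substitute:
1 = 9 − 8
1 = −17 + 2·9
1 = 2·5976 − 703·17
So 17·(-703) ≡ 1 (mod 5976), hence d ≡ -703 ≡ 5273 (mod 5976).

5273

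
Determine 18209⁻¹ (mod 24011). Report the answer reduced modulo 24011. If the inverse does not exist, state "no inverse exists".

Apply the Euclidean algorithm to 24011 and 18209:
24011 = 1·18209 + 5802
18209 = 3·5802 + 803
5802 = 7·803 + 181
803 = 4·181 + 79
181 = 2·79 + 23
79 = 3·23 + 10
23 = 2·10 + 3
10 = 3·3 + 1
3 = 3·1 + 0
The gcd is 1. Working backward:
1 = 10 − 3·3
1 = −3·23 + 7·10
1 = 7·79 − 24·23
1 = −24·181 + 55·79
1 = 55·803 − 244·181
1 = −244·5802 + 1763·803
1 = 1763·18209 − 5533·5802
1 = −5533·24011 + 7296·18209
So 18209·7296 ≡ 1 (mod 24011).

7296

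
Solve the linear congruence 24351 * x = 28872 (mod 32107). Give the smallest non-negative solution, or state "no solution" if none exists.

24387

First find gcd(24351, 32107):
32107 = 1·24351 + 7756
24351 = 3·7756 + 1083
7756 = 7·1083 + 175
1083 = 6·175 + 33
175 = 5·33 + 10
33 = 3·10 + 3
10 = 3·3 + 1
3 = 3·1 + 0
gcd = 1, so a unique solution mod 32107 exists.
Back-substitute for the Bézout coefficients:
1 = 10 − 3·3
1 = −3·33 + 10·10
1 = 10·175 − 53·33
1 = −53·1083 + 328·175
1 = 328·7756 − 2349·1083
1 = −2349·24351 + 7375·7756
1 = 7375·32107 − 9724·24351
So 24351·(-9724) ≡ 1 (mod 32107), giving 24351⁻¹ ≡ 22383.
x ≡ 24351⁻¹·28872 ≡ 22383·28872 ≡ 24387 (mod 32107).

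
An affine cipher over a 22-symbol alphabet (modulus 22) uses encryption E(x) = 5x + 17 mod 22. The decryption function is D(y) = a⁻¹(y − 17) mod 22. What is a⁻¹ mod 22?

9

gcd(22, 5) by repeated division:
22 = 4·5 + 2
5 = 2·2 + 1
2 = 2·1 + 0
Since gcd(5, 22) = 1, back-substitute to write 1 as a combination:
1 = 5 − 2·2
1 = −2·22 + 9·5
So 5·9 ≡ 1 (mod 22).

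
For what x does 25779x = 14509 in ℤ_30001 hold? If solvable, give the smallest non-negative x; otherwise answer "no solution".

28953

First find gcd(25779, 30001):
30001 = 1*25779 + 4222
25779 = 6*4222 + 447
4222 = 9*447 + 199
447 = 2*199 + 49
199 = 4*49 + 3
49 = 16*3 + 1
3 = 3*1 + 0
gcd = 1, so a unique solution mod 30001 exists.
Back-substitute for the Bézout coefficients:
1 = 49 − 16·3
1 = −16·199 + 65·49
1 = 65·447 − 146·199
1 = −146·4222 + 1379·447
1 = 1379·25779 − 8420·4222
1 = −8420·30001 + 9799·25779
So 25779·(9799) ≡ 1 (mod 30001), giving 25779⁻¹ ≡ 9799.
x ≡ 25779⁻¹·14509 ≡ 9799·14509 ≡ 28953 (mod 30001).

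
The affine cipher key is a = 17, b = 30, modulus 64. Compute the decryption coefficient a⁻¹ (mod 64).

49

gcd(64, 17) by repeated division:
64 = 3*17 + 13
17 = 1*13 + 4
13 = 3*4 + 1
4 = 4*1 + 0
The gcd is 1. Working backward:
1 = 13 − 3·4
1 = −3·17 + 4·13
1 = 4·64 − 15·17
Hence 17⁻¹ ≡ -15 ≡ 49 (mod 64).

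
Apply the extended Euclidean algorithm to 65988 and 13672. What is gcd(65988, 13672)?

Repeated division:
65988 = 4*13672 + 11300
13672 = 1*11300 + 2372
11300 = 4*2372 + 1812
2372 = 1*1812 + 560
1812 = 3*560 + 132
560 = 4*132 + 32
132 = 4*32 + 4
32 = 8*4 + 0
gcd(65988, 13672) = 4.
Working backward:
4 = 132 − 4·32
4 = −4·560 + 17·132
4 = 17·1812 − 55·560
4 = −55·2372 + 72·1812
4 = 72·11300 − 343·2372
4 = −343·13672 + 415·11300
4 = 415·65988 − 2003·13672
So 4 = (415)·65988 + (-2003)·13672.

4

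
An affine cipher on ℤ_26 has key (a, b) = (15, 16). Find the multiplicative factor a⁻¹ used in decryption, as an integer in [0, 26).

Apply the Euclidean algorithm to 26 and 15:
26 = 1×15 + 11
15 = 1×11 + 4
11 = 2×4 + 3
4 = 1×3 + 1
3 = 3×1 + 0
Since gcd(15, 26) = 1, back-substitute to write 1 as a combination:
1 = 4 − 3
1 = −11 + 3·4
1 = 3·15 − 4·11
1 = −4·26 + 7·15
So 15·7 ≡ 1 (mod 26).

7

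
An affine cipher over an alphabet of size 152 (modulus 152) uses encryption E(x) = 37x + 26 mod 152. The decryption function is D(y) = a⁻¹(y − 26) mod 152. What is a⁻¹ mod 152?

37

Apply the Euclidean algorithm to 152 and 37:
152 = 4×37 + 4
37 = 9×4 + 1
4 = 4×1 + 0
gcd = 1, so the inverse exists. Back-substitute:
1 = 37 − 9·4
1 = −9·152 + 37·37
So 37·37 ≡ 1 (mod 152).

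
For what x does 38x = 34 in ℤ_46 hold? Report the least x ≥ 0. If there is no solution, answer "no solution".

13

First find gcd(38, 46):
46 = 1·38 + 8
38 = 4·8 + 6
8 = 1·6 + 2
6 = 3·2 + 0
gcd = 2 and 2 | 34, so solutions exist. Divide through by 2: 19x ≡ 17 (mod 23).
Now find 19⁻¹ mod 23:
23 = 1×19 + 4
19 = 4×4 + 3
4 = 1×3 + 1
3 = 3×1 + 0
Back-substitute:
1 = 4 − 3
1 = −19 + 5·4
1 = 5·23 − 6·19
So 19·(-6) ≡ 1 (mod 23), i.e. 19⁻¹ ≡ 17.
Then x ≡ 17·17 ≡ 13 (mod 23); the smallest non-negative solution is x = 13.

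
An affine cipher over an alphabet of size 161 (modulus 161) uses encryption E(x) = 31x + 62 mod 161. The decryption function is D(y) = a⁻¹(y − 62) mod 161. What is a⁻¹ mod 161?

Run Euclid on (161, 31):
161 = 5*31 + 6
31 = 5*6 + 1
6 = 6*1 + 0
Since gcd(31, 161) = 1, back-substitute to write 1 as a combination:
1 = 31 − 5·6
1 = −5·161 + 26·31
So 31·26 ≡ 1 (mod 161).

26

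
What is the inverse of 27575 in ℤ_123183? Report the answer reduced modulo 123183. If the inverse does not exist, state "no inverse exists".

5039

Run Euclid on (123183, 27575):
123183 = 4×27575 + 12883
27575 = 2×12883 + 1809
12883 = 7×1809 + 220
1809 = 8×220 + 49
220 = 4×49 + 24
49 = 2×24 + 1
24 = 24×1 + 0
gcd = 1, so the inverse exists. Back-substitute:
1 = 49 − 2·24
1 = −2·220 + 9·49
1 = 9·1809 − 74·220
1 = −74·12883 + 527·1809
1 = 527·27575 − 1128·12883
1 = −1128·123183 + 5039·27575
So 27575·5039 ≡ 1 (mod 123183).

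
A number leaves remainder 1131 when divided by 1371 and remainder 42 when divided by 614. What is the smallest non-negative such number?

443964

Write x = 1131 + 1371·k. Then 1371·k ≡ 42 − 1131 ≡ 139 (mod 614).
Need 1371⁻¹ mod 614. Extended Euclid on (614, 143):
614 = 4·143 + 42
143 = 3·42 + 17
42 = 2·17 + 8
17 = 2·8 + 1
8 = 8·1 + 0
Back-substitute:
1 = 17 − 2·8
1 = −2·42 + 5·17
1 = 5·143 − 17·42
1 = −17·614 + 73·143
1371⁻¹ ≡ 73 (mod 614), so k ≡ 73·139 ≡ 323 (mod 614).
x = 1131 + 1371·323 = 443964.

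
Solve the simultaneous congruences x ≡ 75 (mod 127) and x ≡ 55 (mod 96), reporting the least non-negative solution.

Write x = 75 + 127·k. Then 127·k ≡ 55 − 75 ≡ 76 (mod 96).
Need 127⁻¹ mod 96. Extended Euclid on (96, 31):
96 = 3×31 + 3
31 = 10×3 + 1
3 = 3×1 + 0
Back-substitute:
1 = 31 − 10·3
1 = −10·96 + 31·31
127⁻¹ ≡ 31 (mod 96), so k ≡ 31·76 ≡ 52 (mod 96).
x = 75 + 127·52 = 6679.

6679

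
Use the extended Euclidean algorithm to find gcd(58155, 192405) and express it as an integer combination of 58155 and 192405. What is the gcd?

15

Apply Euclid's algorithm to 192405 and 58155:
192405 = 3*58155 + 17940
58155 = 3*17940 + 4335
17940 = 4*4335 + 600
4335 = 7*600 + 135
600 = 4*135 + 60
135 = 2*60 + 15
60 = 4*15 + 0
gcd(58155, 192405) = 15.
Express as a combination:
15 = 135 − 2·60
15 = −2·600 + 9·135
15 = 9·4335 − 65·600
15 = −65·17940 + 269·4335
15 = 269·58155 − 872·17940
15 = −872·192405 + 2885·58155
So 15 = (-872)·192405 + (2885)·58155.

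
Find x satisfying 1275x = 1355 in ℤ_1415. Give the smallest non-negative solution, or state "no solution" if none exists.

First find gcd(1275, 1415):
1415 = 1·1275 + 140
1275 = 9·140 + 15
140 = 9·15 + 5
15 = 3·5 + 0
gcd = 5 and 5 | 1355, so solutions exist. Divide through by 5: 255x ≡ 271 (mod 283).
Now find 255⁻¹ mod 283:
283 = 1*255 + 28
255 = 9*28 + 3
28 = 9*3 + 1
3 = 3*1 + 0
Back-substitute:
1 = 28 − 9·3
1 = −9·255 + 82·28
1 = 82·283 − 91·255
So 255·(-91) ≡ 1 (mod 283), i.e. 255⁻¹ ≡ 192.
Then x ≡ 192·271 ≡ 243 (mod 283); the smallest non-negative solution is x = 243.

243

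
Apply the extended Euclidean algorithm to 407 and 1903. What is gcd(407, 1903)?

Repeated division:
1903 = 4·407 + 275
407 = 1·275 + 132
275 = 2·132 + 11
132 = 12·11 + 0
gcd(407, 1903) = 11.
Express as a combination:
11 = 275 − 2·132
11 = −2·407 + 3·275
11 = 3·1903 − 14·407
So 11 = (3)·1903 + (-14)·407.

11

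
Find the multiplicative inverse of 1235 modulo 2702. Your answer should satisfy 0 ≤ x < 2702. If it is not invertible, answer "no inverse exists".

1153

gcd(2702, 1235) by repeated division:
2702 = 2×1235 + 232
1235 = 5×232 + 75
232 = 3×75 + 7
75 = 10×7 + 5
7 = 1×5 + 2
5 = 2×2 + 1
2 = 2×1 + 0
gcd = 1, so the inverse exists. Back-substitute:
1 = 5 − 2·2
1 = −2·7 + 3·5
1 = 3·75 − 32·7
1 = −32·232 + 99·75
1 = 99·1235 − 527·232
1 = −527·2702 + 1153·1235
So 1235·1153 ≡ 1 (mod 2702).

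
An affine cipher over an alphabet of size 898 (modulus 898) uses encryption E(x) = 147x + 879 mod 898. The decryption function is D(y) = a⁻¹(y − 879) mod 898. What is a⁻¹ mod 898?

617

Apply the Euclidean algorithm to 898 and 147:
898 = 6*147 + 16
147 = 9*16 + 3
16 = 5*3 + 1
3 = 3*1 + 0
gcd = 1, so the inverse exists. Back-substitute:
1 = 16 − 5·3
1 = −5·147 + 46·16
1 = 46·898 − 281·147
Hence 147⁻¹ ≡ -281 ≡ 617 (mod 898).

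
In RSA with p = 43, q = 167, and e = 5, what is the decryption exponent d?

φ(n) = (p−1)(q−1) = 42·166 = 6972.
Need d with 5·d ≡ 1 (mod 6972). Apply the extended Euclidean algorithm:
6972 = 1394·5 + 2
5 = 2·2 + 1
2 = 2·1 + 0
Back-substitute:
1 = 5 − 2·2
1 = −2·6972 + 2789·5
So 5·2789 ≡ 1 (mod 6972), hence d = 2789.

2789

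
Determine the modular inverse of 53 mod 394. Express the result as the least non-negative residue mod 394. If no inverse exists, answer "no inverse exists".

171

gcd(394, 53) by repeated division:
394 = 7·53 + 23
53 = 2·23 + 7
23 = 3·7 + 2
7 = 3·2 + 1
2 = 2·1 + 0
Since gcd(53, 394) = 1, back-substitute to write 1 as a combination:
1 = 7 − 3·2
1 = −3·23 + 10·7
1 = 10·53 − 23·23
1 = −23·394 + 171·53
So 53·171 ≡ 1 (mod 394).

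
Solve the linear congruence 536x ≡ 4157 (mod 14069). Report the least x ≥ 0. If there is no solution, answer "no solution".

First find gcd(536, 14069):
14069 = 26×536 + 133
536 = 4×133 + 4
133 = 33×4 + 1
4 = 4×1 + 0
gcd = 1, so a unique solution mod 14069 exists.
Back-substitute for the Bézout coefficients:
1 = 133 − 33·4
1 = −33·536 + 133·133
1 = 133·14069 − 3491·536
So 536·(-3491) ≡ 1 (mod 14069), giving 536⁻¹ ≡ 10578.
x ≡ 536⁻¹·4157 ≡ 10578·4157 ≡ 7121 (mod 14069).

7121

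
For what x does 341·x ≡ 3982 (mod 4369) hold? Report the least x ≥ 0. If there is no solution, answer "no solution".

3676

First find gcd(341, 4369):
4369 = 12·341 + 277
341 = 1·277 + 64
277 = 4·64 + 21
64 = 3·21 + 1
21 = 21·1 + 0
gcd = 1, so a unique solution mod 4369 exists.
Back-substitute for the Bézout coefficients:
1 = 64 − 3·21
1 = −3·277 + 13·64
1 = 13·341 − 16·277
1 = −16·4369 + 205·341
So 341·(205) ≡ 1 (mod 4369), giving 341⁻¹ ≡ 205.
x ≡ 341⁻¹·3982 ≡ 205·3982 ≡ 3676 (mod 4369).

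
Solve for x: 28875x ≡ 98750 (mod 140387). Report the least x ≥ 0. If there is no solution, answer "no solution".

First find gcd(28875, 140387):
140387 = 4*28875 + 24887
28875 = 1*24887 + 3988
24887 = 6*3988 + 959
3988 = 4*959 + 152
959 = 6*152 + 47
152 = 3*47 + 11
47 = 4*11 + 3
11 = 3*3 + 2
3 = 1*2 + 1
2 = 2*1 + 0
gcd = 1, so a unique solution mod 140387 exists.
Back-substitute for the Bézout coefficients:
1 = 3 − 2
1 = −11 + 4·3
1 = 4·47 − 17·11
1 = −17·152 + 55·47
1 = 55·959 − 347·152
1 = −347·3988 + 1443·959
1 = 1443·24887 − 9005·3988
1 = −9005·28875 + 10448·24887
1 = 10448·140387 − 50797·28875
So 28875·(-50797) ≡ 1 (mod 140387), giving 28875⁻¹ ≡ 89590.
x ≡ 28875⁻¹·98750 ≡ 89590·98750 ≡ 104534 (mod 140387).

104534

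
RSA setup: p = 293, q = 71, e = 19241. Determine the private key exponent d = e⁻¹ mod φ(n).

φ(n) = (p−1)(q−1) = 292·70 = 20440.
Need d with 19241·d ≡ 1 (mod 20440). Apply the extended Euclidean algorithm:
20440 = 1×19241 + 1199
19241 = 16×1199 + 57
1199 = 21×57 + 2
57 = 28×2 + 1
2 = 2×1 + 0
Back-substitute:
1 = 57 − 28·2
1 = −28·1199 + 589·57
1 = 589·19241 − 9452·1199
1 = −9452·20440 + 10041·19241
So 19241·10041 ≡ 1 (mod 20440), hence d = 10041.

10041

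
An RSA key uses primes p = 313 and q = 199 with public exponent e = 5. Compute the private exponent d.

49421

φ(n) = (p−1)(q−1) = 312·198 = 61776.
Need d with 5·d ≡ 1 (mod 61776). Apply the extended Euclidean algorithm:
61776 = 12355*5 + 1
5 = 5*1 + 0
Back-substitute:
1 = 61776 − 12355·5
So 5·(-12355) ≡ 1 (mod 61776), hence d ≡ -12355 ≡ 49421 (mod 61776).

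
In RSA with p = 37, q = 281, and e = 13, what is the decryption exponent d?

3877

φ(n) = (p−1)(q−1) = 36·280 = 10080.
Need d with 13·d ≡ 1 (mod 10080). Apply the extended Euclidean algorithm:
10080 = 775*13 + 5
13 = 2*5 + 3
5 = 1*3 + 2
3 = 1*2 + 1
2 = 2*1 + 0
Back-substitute:
1 = 3 − 2
1 = −5 + 2·3
1 = 2·13 − 5·5
1 = −5·10080 + 3877·13
So 13·3877 ≡ 1 (mod 10080), hence d = 3877.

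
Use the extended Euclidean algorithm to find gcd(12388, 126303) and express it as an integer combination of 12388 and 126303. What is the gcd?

Apply Euclid's algorithm to 126303 and 12388:
126303 = 10×12388 + 2423
12388 = 5×2423 + 273
2423 = 8×273 + 239
273 = 1×239 + 34
239 = 7×34 + 1
34 = 34×1 + 0
gcd(12388, 126303) = 1.
Express as a combination:
1 = 239 − 7·34
1 = −7·273 + 8·239
1 = 8·2423 − 71·273
1 = −71·12388 + 363·2423
1 = 363·126303 − 3701·12388
So 1 = (363)·126303 + (-3701)·12388.

1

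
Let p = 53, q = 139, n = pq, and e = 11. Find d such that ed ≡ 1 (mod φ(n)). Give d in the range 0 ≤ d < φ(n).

5219

φ(n) = (p−1)(q−1) = 52·138 = 7176.
Need d with 11·d ≡ 1 (mod 7176). Apply the extended Euclidean algorithm:
7176 = 652×11 + 4
11 = 2×4 + 3
4 = 1×3 + 1
3 = 3×1 + 0
Back-substitute:
1 = 4 − 3
1 = −11 + 3·4
1 = 3·7176 − 1957·11
So 11·(-1957) ≡ 1 (mod 7176), hence d ≡ -1957 ≡ 5219 (mod 7176).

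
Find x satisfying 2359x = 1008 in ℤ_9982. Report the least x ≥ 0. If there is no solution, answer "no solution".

212

First find gcd(2359, 9982):
9982 = 4·2359 + 546
2359 = 4·546 + 175
546 = 3·175 + 21
175 = 8·21 + 7
21 = 3·7 + 0
gcd = 7 and 7 | 1008, so solutions exist. Divide through by 7: 337x ≡ 144 (mod 1426).
Now find 337⁻¹ mod 1426:
1426 = 4×337 + 78
337 = 4×78 + 25
78 = 3×25 + 3
25 = 8×3 + 1
3 = 3×1 + 0
Back-substitute:
1 = 25 − 8·3
1 = −8·78 + 25·25
1 = 25·337 − 108·78
1 = −108·1426 + 457·337
So 337⁻¹ ≡ 457 (mod 1426).
Then x ≡ 457·144 ≡ 212 (mod 1426); the smallest non-negative solution is x = 212.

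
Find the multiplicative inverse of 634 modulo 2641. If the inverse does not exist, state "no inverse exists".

Apply the Euclidean algorithm to 2641 and 634:
2641 = 4*634 + 105
634 = 6*105 + 4
105 = 26*4 + 1
4 = 4*1 + 0
Since gcd(634, 2641) = 1, back-substitute to write 1 as a combination:
1 = 105 − 26·4
1 = −26·634 + 157·105
1 = 157·2641 − 654·634
Thus 634·(-654) ≡ 1 (mod 2641); reducing, -654 mod 2641 = 1987.

1987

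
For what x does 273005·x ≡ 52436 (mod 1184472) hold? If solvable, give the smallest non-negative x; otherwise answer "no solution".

First find gcd(273005, 1184472):
1184472 = 4*273005 + 92452
273005 = 2*92452 + 88101
92452 = 1*88101 + 4351
88101 = 20*4351 + 1081
4351 = 4*1081 + 27
1081 = 40*27 + 1
27 = 27*1 + 0
gcd = 1, so a unique solution mod 1184472 exists.
Back-substitute for the Bézout coefficients:
1 = 1081 − 40·27
1 = −40·4351 + 161·1081
1 = 161·88101 − 3260·4351
1 = −3260·92452 + 3421·88101
1 = 3421·273005 − 10102·92452
1 = −10102·1184472 + 43829·273005
So 273005·(43829) ≡ 1 (mod 1184472), giving 273005⁻¹ ≡ 43829.
x ≡ 273005⁻¹·52436 ≡ 43829·52436 ≡ 341764 (mod 1184472).

341764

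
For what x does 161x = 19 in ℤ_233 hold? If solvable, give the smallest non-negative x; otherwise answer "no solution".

113

First find gcd(161, 233):
233 = 1*161 + 72
161 = 2*72 + 17
72 = 4*17 + 4
17 = 4*4 + 1
4 = 4*1 + 0
gcd = 1, so a unique solution mod 233 exists.
Back-substitute for the Bézout coefficients:
1 = 17 − 4·4
1 = −4·72 + 17·17
1 = 17·161 − 38·72
1 = −38·233 + 55·161
So 161·(55) ≡ 1 (mod 233), giving 161⁻¹ ≡ 55.
x ≡ 161⁻¹·19 ≡ 55·19 ≡ 113 (mod 233).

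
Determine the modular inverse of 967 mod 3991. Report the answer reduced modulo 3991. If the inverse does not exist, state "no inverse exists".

Run Euclid on (3991, 967):
3991 = 4×967 + 123
967 = 7×123 + 106
123 = 1×106 + 17
106 = 6×17 + 4
17 = 4×4 + 1
4 = 4×1 + 0
gcd = 1, so the inverse exists. Back-substitute:
1 = 17 − 4·4
1 = −4·106 + 25·17
1 = 25·123 − 29·106
1 = −29·967 + 228·123
1 = 228·3991 − 941·967
Thus 967·(-941) ≡ 1 (mod 3991); reducing, -941 mod 3991 = 3050.

3050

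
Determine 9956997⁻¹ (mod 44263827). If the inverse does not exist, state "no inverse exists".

Compute gcd(9956997, 44263827):
44263827 = 4*9956997 + 4435839
9956997 = 2*4435839 + 1085319
4435839 = 4*1085319 + 94563
1085319 = 11*94563 + 45126
94563 = 2*45126 + 4311
45126 = 10*4311 + 2016
4311 = 2*2016 + 279
2016 = 7*279 + 63
279 = 4*63 + 27
63 = 2*27 + 9
27 = 3*9 + 0
gcd(9956997, 44263827) = 9 ≠ 1, so 9956997 has no multiplicative inverse modulo 44263827.

no inverse exists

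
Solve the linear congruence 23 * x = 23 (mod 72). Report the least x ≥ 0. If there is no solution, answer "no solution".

First find gcd(23, 72):
72 = 3×23 + 3
23 = 7×3 + 2
3 = 1×2 + 1
2 = 2×1 + 0
gcd = 1, so a unique solution mod 72 exists.
Back-substitute for the Bézout coefficients:
1 = 3 − 2
1 = −23 + 8·3
1 = 8·72 − 25·23
So 23·(-25) ≡ 1 (mod 72), giving 23⁻¹ ≡ 47.
x ≡ 23⁻¹·23 ≡ 47·23 ≡ 1 (mod 72).

1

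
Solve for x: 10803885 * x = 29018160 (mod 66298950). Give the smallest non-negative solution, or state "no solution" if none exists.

4075836

First find gcd(10803885, 66298950):
66298950 = 6*10803885 + 1475640
10803885 = 7*1475640 + 474405
1475640 = 3*474405 + 52425
474405 = 9*52425 + 2580
52425 = 20*2580 + 825
2580 = 3*825 + 105
825 = 7*105 + 90
105 = 1*90 + 15
90 = 6*15 + 0
gcd = 15 and 15 | 29018160, so solutions exist. Divide through by 15: 720259x ≡ 1934544 (mod 4419930).
Now find 720259⁻¹ mod 4419930:
4419930 = 6*720259 + 98376
720259 = 7*98376 + 31627
98376 = 3*31627 + 3495
31627 = 9*3495 + 172
3495 = 20*172 + 55
172 = 3*55 + 7
55 = 7*7 + 6
7 = 1*6 + 1
6 = 6*1 + 0
Back-substitute:
1 = 7 − 6
1 = −55 + 8·7
1 = 8·172 − 25·55
1 = −25·3495 + 508·172
1 = 508·31627 − 4597·3495
1 = −4597·98376 + 14299·31627
1 = 14299·720259 − 104690·98376
1 = −104690·4419930 + 642439·720259
So 720259⁻¹ ≡ 642439 (mod 4419930).
Then x ≡ 642439·1934544 ≡ 4075836 (mod 4419930); the smallest non-negative solution is x = 4075836.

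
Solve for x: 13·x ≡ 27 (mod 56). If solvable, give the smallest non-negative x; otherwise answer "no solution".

First find gcd(13, 56):
56 = 4×13 + 4
13 = 3×4 + 1
4 = 4×1 + 0
gcd = 1, so a unique solution mod 56 exists.
Back-substitute for the Bézout coefficients:
1 = 13 − 3·4
1 = −3·56 + 13·13
So 13·(13) ≡ 1 (mod 56), giving 13⁻¹ ≡ 13.
x ≡ 13⁻¹·27 ≡ 13·27 ≡ 15 (mod 56).

15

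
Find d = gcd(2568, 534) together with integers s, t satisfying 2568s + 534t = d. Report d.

6

Apply Euclid's algorithm to 2568 and 534:
2568 = 4·534 + 432
534 = 1·432 + 102
432 = 4·102 + 24
102 = 4·24 + 6
24 = 4·6 + 0
gcd(2568, 534) = 6.
Express as a combination:
6 = 102 − 4·24
6 = −4·432 + 17·102
6 = 17·534 − 21·432
6 = −21·2568 + 101·534
So 6 = (-21)·2568 + (101)·534.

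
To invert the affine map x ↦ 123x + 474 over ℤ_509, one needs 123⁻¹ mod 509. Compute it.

389

Run Euclid on (509, 123):
509 = 4·123 + 17
123 = 7·17 + 4
17 = 4·4 + 1
4 = 4·1 + 0
The gcd is 1. Working backward:
1 = 17 − 4·4
1 = −4·123 + 29·17
1 = 29·509 − 120·123
So 123·(-120) ≡ 1 (mod 509), and -120 ≡ 389 (mod 509).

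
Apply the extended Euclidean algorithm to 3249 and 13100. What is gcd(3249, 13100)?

1

Apply Euclid's algorithm to 13100 and 3249:
13100 = 4*3249 + 104
3249 = 31*104 + 25
104 = 4*25 + 4
25 = 6*4 + 1
4 = 4*1 + 0
gcd(3249, 13100) = 1.
Working backward:
1 = 25 − 6·4
1 = −6·104 + 25·25
1 = 25·3249 − 781·104
1 = −781·13100 + 3149·3249
So 1 = (-781)·13100 + (3149)·3249.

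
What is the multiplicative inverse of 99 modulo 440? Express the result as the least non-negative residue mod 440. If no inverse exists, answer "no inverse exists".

Euclidean algorithm on 440, 99:
440 = 4×99 + 44
99 = 2×44 + 11
44 = 4×11 + 0
Since gcd = 11 > 1, 99 is not a unit mod 440.

no inverse exists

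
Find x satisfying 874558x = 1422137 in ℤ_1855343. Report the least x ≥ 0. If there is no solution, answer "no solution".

388588

First find gcd(874558, 1855343):
1855343 = 2*874558 + 106227
874558 = 8*106227 + 24742
106227 = 4*24742 + 7259
24742 = 3*7259 + 2965
7259 = 2*2965 + 1329
2965 = 2*1329 + 307
1329 = 4*307 + 101
307 = 3*101 + 4
101 = 25*4 + 1
4 = 4*1 + 0
gcd = 1, so a unique solution mod 1855343 exists.
Back-substitute for the Bézout coefficients:
1 = 101 − 25·4
1 = −25·307 + 76·101
1 = 76·1329 − 329·307
1 = −329·2965 + 734·1329
1 = 734·7259 − 1797·2965
1 = −1797·24742 + 6125·7259
1 = 6125·106227 − 26297·24742
1 = −26297·874558 + 216501·106227
1 = 216501·1855343 − 459299·874558
So 874558·(-459299) ≡ 1 (mod 1855343), giving 874558⁻¹ ≡ 1396044.
x ≡ 874558⁻¹·1422137 ≡ 1396044·1422137 ≡ 388588 (mod 1855343).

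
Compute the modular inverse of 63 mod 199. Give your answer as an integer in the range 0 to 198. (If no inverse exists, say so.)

Run Euclid on (199, 63):
199 = 3*63 + 10
63 = 6*10 + 3
10 = 3*3 + 1
3 = 3*1 + 0
Since gcd(63, 199) = 1, back-substitute to write 1 as a combination:
1 = 10 − 3·3
1 = −3·63 + 19·10
1 = 19·199 − 60·63
Thus 63·(-60) ≡ 1 (mod 199); reducing, -60 mod 199 = 139.

139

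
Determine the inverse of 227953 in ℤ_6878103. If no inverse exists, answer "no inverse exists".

2319334

Run Euclid on (6878103, 227953):
6878103 = 30*227953 + 39513
227953 = 5*39513 + 30388
39513 = 1*30388 + 9125
30388 = 3*9125 + 3013
9125 = 3*3013 + 86
3013 = 35*86 + 3
86 = 28*3 + 2
3 = 1*2 + 1
2 = 2*1 + 0
gcd = 1, so the inverse exists. Back-substitute:
1 = 3 − 2
1 = −86 + 29·3
1 = 29·3013 − 1016·86
1 = −1016·9125 + 3077·3013
1 = 3077·30388 − 10247·9125
1 = −10247·39513 + 13324·30388
1 = 13324·227953 − 76867·39513
1 = −76867·6878103 + 2319334·227953
So 227953·2319334 ≡ 1 (mod 6878103).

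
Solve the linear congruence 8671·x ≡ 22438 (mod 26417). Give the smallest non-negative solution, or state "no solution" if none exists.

First find gcd(8671, 26417):
26417 = 3*8671 + 404
8671 = 21*404 + 187
404 = 2*187 + 30
187 = 6*30 + 7
30 = 4*7 + 2
7 = 3*2 + 1
2 = 2*1 + 0
gcd = 1, so a unique solution mod 26417 exists.
Back-substitute for the Bézout coefficients:
1 = 7 − 3·2
1 = −3·30 + 13·7
1 = 13·187 − 81·30
1 = −81·404 + 175·187
1 = 175·8671 − 3756·404
1 = −3756·26417 + 11443·8671
So 8671·(11443) ≡ 1 (mod 26417), giving 8671⁻¹ ≡ 11443.
x ≡ 8671⁻¹·22438 ≡ 11443·22438 ≡ 11211 (mod 26417).

11211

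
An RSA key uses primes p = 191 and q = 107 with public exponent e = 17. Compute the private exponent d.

φ(n) = (p−1)(q−1) = 190·106 = 20140.
Need d with 17·d ≡ 1 (mod 20140). Apply the extended Euclidean algorithm:
20140 = 1184×17 + 12
17 = 1×12 + 5
12 = 2×5 + 2
5 = 2×2 + 1
2 = 2×1 + 0
Back-substitute:
1 = 5 − 2·2
1 = −2·12 + 5·5
1 = 5·17 − 7·12
1 = −7·20140 + 8293·17
So 17·8293 ≡ 1 (mod 20140), hence d = 8293.

8293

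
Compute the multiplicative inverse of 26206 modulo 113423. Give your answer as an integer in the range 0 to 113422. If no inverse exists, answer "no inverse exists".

102053

Apply the Euclidean algorithm to 113423 and 26206:
113423 = 4*26206 + 8599
26206 = 3*8599 + 409
8599 = 21*409 + 10
409 = 40*10 + 9
10 = 1*9 + 1
9 = 9*1 + 0
The gcd is 1. Working backward:
1 = 10 − 9
1 = −409 + 41·10
1 = 41·8599 − 862·409
1 = −862·26206 + 2627·8599
1 = 2627·113423 − 11370·26206
Thus 26206·(-11370) ≡ 1 (mod 113423); reducing, -11370 mod 113423 = 102053.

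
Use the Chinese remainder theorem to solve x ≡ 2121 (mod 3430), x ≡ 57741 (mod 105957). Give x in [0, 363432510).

269188521

Write x = 2121 + 3430·k. Then 3430·k ≡ 57741 − 2121 ≡ 55620 (mod 105957).
Need 3430⁻¹ mod 105957. Extended Euclid on (105957, 3430):
105957 = 30×3430 + 3057
3430 = 1×3057 + 373
3057 = 8×373 + 73
373 = 5×73 + 8
73 = 9×8 + 1
8 = 8×1 + 0
Back-substitute:
1 = 73 − 9·8
1 = −9·373 + 46·73
1 = 46·3057 − 377·373
1 = −377·3430 + 423·3057
1 = 423·105957 − 13067·3430
3430⁻¹ ≡ 92890 (mod 105957), so k ≡ 92890·55620 ≡ 78480 (mod 105957).
x = 2121 + 3430·78480 = 269188521.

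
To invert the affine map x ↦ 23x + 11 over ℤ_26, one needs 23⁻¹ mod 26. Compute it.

17

Apply the Euclidean algorithm to 26 and 23:
26 = 1*23 + 3
23 = 7*3 + 2
3 = 1*2 + 1
2 = 2*1 + 0
gcd = 1, so the inverse exists. Back-substitute:
1 = 3 − 2
1 = −23 + 8·3
1 = 8·26 − 9·23
Thus 23·(-9) ≡ 1 (mod 26); reducing, -9 mod 26 = 17.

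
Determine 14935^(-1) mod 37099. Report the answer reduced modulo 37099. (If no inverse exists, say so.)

4511

gcd(37099, 14935) by repeated division:
37099 = 2×14935 + 7229
14935 = 2×7229 + 477
7229 = 15×477 + 74
477 = 6×74 + 33
74 = 2×33 + 8
33 = 4×8 + 1
8 = 8×1 + 0
The gcd is 1. Working backward:
1 = 33 − 4·8
1 = −4·74 + 9·33
1 = 9·477 − 58·74
1 = −58·7229 + 879·477
1 = 879·14935 − 1816·7229
1 = −1816·37099 + 4511·14935
So 14935·4511 ≡ 1 (mod 37099).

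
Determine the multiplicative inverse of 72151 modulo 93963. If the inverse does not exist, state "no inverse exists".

63976

Extended Euclidean algorithm:
93963 = 1·72151 + 21812
72151 = 3·21812 + 6715
21812 = 3·6715 + 1667
6715 = 4·1667 + 47
1667 = 35·47 + 22
47 = 2·22 + 3
22 = 7·3 + 1
3 = 3·1 + 0
Since gcd(72151, 93963) = 1, back-substitute to write 1 as a combination:
1 = 22 − 7·3
1 = −7·47 + 15·22
1 = 15·1667 − 532·47
1 = −532·6715 + 2143·1667
1 = 2143·21812 − 6961·6715
1 = −6961·72151 + 23026·21812
1 = 23026·93963 − 29987·72151
Hence 72151⁻¹ ≡ -29987 ≡ 63976 (mod 93963).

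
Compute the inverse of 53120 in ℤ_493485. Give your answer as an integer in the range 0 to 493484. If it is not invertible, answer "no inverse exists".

Compute gcd(53120, 493485):
493485 = 9·53120 + 15405
53120 = 3·15405 + 6905
15405 = 2·6905 + 1595
6905 = 4·1595 + 525
1595 = 3·525 + 20
525 = 26·20 + 5
20 = 4·5 + 0
Since gcd = 5 > 1, 53120 is not a unit mod 493485.

no inverse exists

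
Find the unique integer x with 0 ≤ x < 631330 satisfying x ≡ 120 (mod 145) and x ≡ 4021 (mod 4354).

Write x = 120 + 145·k. Then 145·k ≡ 4021 − 120 ≡ 3901 (mod 4354).
Need 145⁻¹ mod 4354. Extended Euclid on (4354, 145):
4354 = 30×145 + 4
145 = 36×4 + 1
4 = 4×1 + 0
Back-substitute:
1 = 145 − 36·4
1 = −36·4354 + 1081·145
145⁻¹ ≡ 1081 (mod 4354), so k ≡ 1081·3901 ≡ 2309 (mod 4354).
x = 120 + 145·2309 = 334925.

334925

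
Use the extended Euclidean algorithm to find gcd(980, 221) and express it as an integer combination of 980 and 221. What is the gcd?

1

Apply Euclid's algorithm to 980 and 221:
980 = 4*221 + 96
221 = 2*96 + 29
96 = 3*29 + 9
29 = 3*9 + 2
9 = 4*2 + 1
2 = 2*1 + 0
gcd(980, 221) = 1.
Express as a combination:
1 = 9 − 4·2
1 = −4·29 + 13·9
1 = 13·96 − 43·29
1 = −43·221 + 99·96
1 = 99·980 − 439·221
So 1 = (99)·980 + (-439)·221.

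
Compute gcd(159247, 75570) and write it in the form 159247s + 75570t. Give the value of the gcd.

11

Euclidean algorithm:
159247 = 2*75570 + 8107
75570 = 9*8107 + 2607
8107 = 3*2607 + 286
2607 = 9*286 + 33
286 = 8*33 + 22
33 = 1*22 + 11
22 = 2*11 + 0
gcd(159247, 75570) = 11.
Working backward:
11 = 33 − 22
11 = −286 + 9·33
11 = 9·2607 − 82·286
11 = −82·8107 + 255·2607
11 = 255·75570 − 2377·8107
11 = −2377·159247 + 5009·75570
So 11 = (-2377)·159247 + (5009)·75570.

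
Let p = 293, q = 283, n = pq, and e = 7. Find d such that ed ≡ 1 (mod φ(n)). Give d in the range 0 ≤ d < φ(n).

φ(n) = (p−1)(q−1) = 292·282 = 82344.
Need d with 7·d ≡ 1 (mod 82344). Apply the extended Euclidean algorithm:
82344 = 11763×7 + 3
7 = 2×3 + 1
3 = 3×1 + 0
Back-substitute:
1 = 7 − 2·3
1 = −2·82344 + 23527·7
So 7·23527 ≡ 1 (mod 82344), hence d = 23527.

23527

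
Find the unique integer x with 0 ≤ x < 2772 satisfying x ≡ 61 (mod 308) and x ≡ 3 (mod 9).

Write x = 61 + 308·k. Then 308·k ≡ 3 − 61 ≡ 5 (mod 9).
Need 308⁻¹ mod 9. Extended Euclid on (9, 2):
9 = 4×2 + 1
2 = 2×1 + 0
Back-substitute:
1 = 9 − 4·2
308⁻¹ ≡ 5 (mod 9), so k ≡ 5·5 ≡ 7 (mod 9).
x = 61 + 308·7 = 2217.

2217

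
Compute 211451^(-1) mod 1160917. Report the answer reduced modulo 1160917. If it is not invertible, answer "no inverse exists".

974979

Apply the Euclidean algorithm to 1160917 and 211451:
1160917 = 5*211451 + 103662
211451 = 2*103662 + 4127
103662 = 25*4127 + 487
4127 = 8*487 + 231
487 = 2*231 + 25
231 = 9*25 + 6
25 = 4*6 + 1
6 = 6*1 + 0
gcd = 1, so the inverse exists. Back-substitute:
1 = 25 − 4·6
1 = −4·231 + 37·25
1 = 37·487 − 78·231
1 = −78·4127 + 661·487
1 = 661·103662 − 16603·4127
1 = −16603·211451 + 33867·103662
1 = 33867·1160917 − 185938·211451
Hence 211451⁻¹ ≡ -185938 ≡ 974979 (mod 1160917).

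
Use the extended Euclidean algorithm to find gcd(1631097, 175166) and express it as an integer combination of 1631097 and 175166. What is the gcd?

1

Apply Euclid's algorithm to 1631097 and 175166:
1631097 = 9·175166 + 54603
175166 = 3·54603 + 11357
54603 = 4·11357 + 9175
11357 = 1·9175 + 2182
9175 = 4·2182 + 447
2182 = 4·447 + 394
447 = 1·394 + 53
394 = 7·53 + 23
53 = 2·23 + 7
23 = 3·7 + 2
7 = 3·2 + 1
2 = 2·1 + 0
gcd(1631097, 175166) = 1.
Working backward:
1 = 7 − 3·2
1 = −3·23 + 10·7
1 = 10·53 − 23·23
1 = −23·394 + 171·53
1 = 171·447 − 194·394
1 = −194·2182 + 947·447
1 = 947·9175 − 3982·2182
1 = −3982·11357 + 4929·9175
1 = 4929·54603 − 23698·11357
1 = −23698·175166 + 76023·54603
1 = 76023·1631097 − 707905·175166
So 1 = (76023)·1631097 + (-707905)·175166.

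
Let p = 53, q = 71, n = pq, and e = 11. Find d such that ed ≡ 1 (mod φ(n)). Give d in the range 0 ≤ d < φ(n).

331

φ(n) = (p−1)(q−1) = 52·70 = 3640.
Need d with 11·d ≡ 1 (mod 3640). Apply the extended Euclidean algorithm:
3640 = 330·11 + 10
11 = 1·10 + 1
10 = 10·1 + 0
Back-substitute:
1 = 11 − 10
1 = −3640 + 331·11
So 11·331 ≡ 1 (mod 3640), hence d = 331.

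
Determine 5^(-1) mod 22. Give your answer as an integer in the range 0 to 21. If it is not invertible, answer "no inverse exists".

Extended Euclidean algorithm:
22 = 4·5 + 2
5 = 2·2 + 1
2 = 2·1 + 0
gcd = 1, so the inverse exists. Back-substitute:
1 = 5 − 2·2
1 = −2·22 + 9·5
So 5·9 ≡ 1 (mod 22).

9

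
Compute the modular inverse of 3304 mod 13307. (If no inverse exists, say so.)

Compute gcd(3304, 13307):
13307 = 4×3304 + 91
3304 = 36×91 + 28
91 = 3×28 + 7
28 = 4×7 + 0
Since gcd = 7 > 1, 3304 is not a unit mod 13307.

no inverse exists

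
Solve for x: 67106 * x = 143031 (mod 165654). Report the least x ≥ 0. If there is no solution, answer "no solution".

no solution

gcd(67106, 165654):
165654 = 2*67106 + 31442
67106 = 2*31442 + 4222
31442 = 7*4222 + 1888
4222 = 2*1888 + 446
1888 = 4*446 + 104
446 = 4*104 + 30
104 = 3*30 + 14
30 = 2*14 + 2
14 = 7*2 + 0
gcd = 2, but 2 ∤ 143031, so the congruence has no solution.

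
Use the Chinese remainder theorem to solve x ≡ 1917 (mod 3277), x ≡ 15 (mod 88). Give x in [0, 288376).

Write x = 1917 + 3277·k. Then 3277·k ≡ 15 − 1917 ≡ 34 (mod 88).
Need 3277⁻¹ mod 88. Extended Euclid on (88, 21):
88 = 4·21 + 4
21 = 5·4 + 1
4 = 4·1 + 0
Back-substitute:
1 = 21 − 5·4
1 = −5·88 + 21·21
3277⁻¹ ≡ 21 (mod 88), so k ≡ 21·34 ≡ 10 (mod 88).
x = 1917 + 3277·10 = 34687.

34687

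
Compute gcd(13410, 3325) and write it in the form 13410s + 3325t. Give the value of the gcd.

Repeated division:
13410 = 4×3325 + 110
3325 = 30×110 + 25
110 = 4×25 + 10
25 = 2×10 + 5
10 = 2×5 + 0
gcd(13410, 3325) = 5.
Working backward:
5 = 25 − 2·10
5 = −2·110 + 9·25
5 = 9·3325 − 272·110
5 = −272·13410 + 1097·3325
So 5 = (-272)·13410 + (1097)·3325.

5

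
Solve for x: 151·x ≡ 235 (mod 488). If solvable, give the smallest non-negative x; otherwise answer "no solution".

First find gcd(151, 488):
488 = 3·151 + 35
151 = 4·35 + 11
35 = 3·11 + 2
11 = 5·2 + 1
2 = 2·1 + 0
gcd = 1, so a unique solution mod 488 exists.
Back-substitute for the Bézout coefficients:
1 = 11 − 5·2
1 = −5·35 + 16·11
1 = 16·151 − 69·35
1 = −69·488 + 223·151
So 151·(223) ≡ 1 (mod 488), giving 151⁻¹ ≡ 223.
x ≡ 151⁻¹·235 ≡ 223·235 ≡ 189 (mod 488).

189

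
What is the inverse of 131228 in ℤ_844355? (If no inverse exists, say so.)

Extended Euclidean algorithm:
844355 = 6*131228 + 56987
131228 = 2*56987 + 17254
56987 = 3*17254 + 5225
17254 = 3*5225 + 1579
5225 = 3*1579 + 488
1579 = 3*488 + 115
488 = 4*115 + 28
115 = 4*28 + 3
28 = 9*3 + 1
3 = 3*1 + 0
Since gcd(131228, 844355) = 1, back-substitute to write 1 as a combination:
1 = 28 − 9·3
1 = −9·115 + 37·28
1 = 37·488 − 157·115
1 = −157·1579 + 508·488
1 = 508·5225 − 1681·1579
1 = −1681·17254 + 5551·5225
1 = 5551·56987 − 18334·17254
1 = −18334·131228 + 42219·56987
1 = 42219·844355 − 271648·131228
So 131228·(-271648) ≡ 1 (mod 844355), and -271648 ≡ 572707 (mod 844355).

572707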